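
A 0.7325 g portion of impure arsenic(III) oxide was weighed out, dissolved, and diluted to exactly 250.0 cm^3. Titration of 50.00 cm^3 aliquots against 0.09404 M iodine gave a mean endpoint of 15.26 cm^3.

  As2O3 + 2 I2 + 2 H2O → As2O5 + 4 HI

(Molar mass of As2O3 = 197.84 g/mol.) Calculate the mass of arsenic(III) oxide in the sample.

0.7098 g

n(I2) per titration = 0.01526 × 0.09404 = 1.435 × 10^-3 mol
From the 1:2 ratio, n(As2O3) in each aliquot = 1/2 × 1.435 × 10^-3 = 7.175 × 10^-4 mol
n(As2O3) in the whole flask = 7.175 × 10^-4 × 250.0/50.00 = 3.588 × 10^-3 mol
mass of As2O3 = 3.588 × 10^-3 × 197.84 = 0.7098 g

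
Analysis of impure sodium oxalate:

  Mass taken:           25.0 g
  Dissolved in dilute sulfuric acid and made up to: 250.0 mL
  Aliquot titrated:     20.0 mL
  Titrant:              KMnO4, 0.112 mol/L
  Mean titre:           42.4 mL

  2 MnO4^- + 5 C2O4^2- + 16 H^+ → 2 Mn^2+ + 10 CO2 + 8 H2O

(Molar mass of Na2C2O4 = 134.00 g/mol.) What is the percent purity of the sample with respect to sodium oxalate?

n(KMnO4) per titration = 0.0424 × 0.112 = 4.75 × 10^-3 mol
From the 5:2 ratio, n(Na2C2O4) in each aliquot = 5/2 × 4.75 × 10^-3 = 0.0119 mol
n(Na2C2O4) in the whole flask = 0.0119 × 250.0/20.0 = 0.148 mol
mass of Na2C2O4 = 0.148 × 134.00 = 19.9 g
% Na2C2O4 = 19.9 / 25.0 × 100 = 79.5 %

79.5 %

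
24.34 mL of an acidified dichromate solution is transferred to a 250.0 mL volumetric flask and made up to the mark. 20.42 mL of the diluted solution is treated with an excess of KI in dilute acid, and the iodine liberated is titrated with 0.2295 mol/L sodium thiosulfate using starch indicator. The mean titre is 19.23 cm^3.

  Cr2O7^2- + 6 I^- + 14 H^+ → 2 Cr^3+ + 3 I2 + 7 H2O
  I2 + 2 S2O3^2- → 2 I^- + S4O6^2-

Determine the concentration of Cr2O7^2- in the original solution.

0.3700 mol/L

n(S2O3^2-) = 0.01923 × 0.2295 = 4.413 × 10^-3 mol
n(I2) = n(S2O3^2-)/2 = 2.207 × 10^-3 mol
From the 1:3 ratio, n(Cr2O7^2-) in the aliquot = 1/3 × 2.207 × 10^-3 = 7.355 × 10^-4 mol
[Cr2O7^2-]_dilute = 7.355 × 10^-4 / 0.02042 = 0.03602 mol/L
[Cr2O7^2-]_original = 0.03602 × 250.0/24.34 = 0.3700 mol/L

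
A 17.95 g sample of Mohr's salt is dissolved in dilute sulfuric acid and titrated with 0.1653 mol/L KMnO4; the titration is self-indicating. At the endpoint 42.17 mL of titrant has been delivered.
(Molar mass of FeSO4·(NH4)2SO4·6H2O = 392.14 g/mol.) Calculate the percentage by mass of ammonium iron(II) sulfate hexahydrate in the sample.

MnO4^- + 5 Fe^2+ + 8 H^+ → Mn^2+ + 5 Fe^3+ + 4 H2O
n(KMnO4) = 0.04217 L × 0.1653 mol/L = 6.971 × 10^-3 mol
From the 5:1 ratio, n(FeSO4·(NH4)2SO4·6H2O) = 5/1 × 6.971 × 10^-3 = 0.03485 mol
mass of FeSO4·(NH4)2SO4·6H2O = 0.03485 × 392.14 g/mol = 13.67 g
% FeSO4·(NH4)2SO4·6H2O = 13.67 / 17.95 × 100 = 76.14 %

76.14 %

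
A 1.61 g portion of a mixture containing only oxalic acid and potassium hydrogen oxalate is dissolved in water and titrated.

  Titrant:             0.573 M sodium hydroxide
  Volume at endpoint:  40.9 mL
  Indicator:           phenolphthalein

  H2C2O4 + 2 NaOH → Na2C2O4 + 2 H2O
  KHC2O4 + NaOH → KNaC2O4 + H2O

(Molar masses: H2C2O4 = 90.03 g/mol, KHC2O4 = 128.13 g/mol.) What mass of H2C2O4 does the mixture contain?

n(NaOH) = 0.0409 × 0.573 = 0.0234 mol
Let x = n(H2C2O4), y = n(KHC2O4).
Titrant: 2x + 1y = 0.0234;  mass: 90.03x + 128.13y = 1.61
Solving, x = 8.38 × 10^-3 mol, y = 6.68 × 10^-3 mol
mass of H2C2O4 = 8.38 × 10^-3 × 90.03 = 0.754 g

0.754 g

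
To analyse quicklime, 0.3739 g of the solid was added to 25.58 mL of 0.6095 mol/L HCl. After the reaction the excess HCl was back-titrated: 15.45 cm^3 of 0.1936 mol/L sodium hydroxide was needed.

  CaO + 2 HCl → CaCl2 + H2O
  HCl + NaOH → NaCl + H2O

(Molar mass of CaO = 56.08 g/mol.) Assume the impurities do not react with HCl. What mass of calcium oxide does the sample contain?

0.3533 g

n(HCl) added = 0.02558 × 0.6095 = 0.01559 mol
n(NaOH) used in back-titration = 0.01545 × 0.1936 = 2.991 × 10^-3 mol
n(HCl) left over = 2.991 × 10^-3 mol (1:1 ratio)
n(HCl) consumed by analyte = 0.01559 − 2.991 × 10^-3 = 0.01260 mol
From the 1:2 ratio, n(CaO) = 1/2 × 0.01260 = 6.300 × 10^-3 mol
mass of CaO = 6.300 × 10^-3 × 56.08 = 0.3533 g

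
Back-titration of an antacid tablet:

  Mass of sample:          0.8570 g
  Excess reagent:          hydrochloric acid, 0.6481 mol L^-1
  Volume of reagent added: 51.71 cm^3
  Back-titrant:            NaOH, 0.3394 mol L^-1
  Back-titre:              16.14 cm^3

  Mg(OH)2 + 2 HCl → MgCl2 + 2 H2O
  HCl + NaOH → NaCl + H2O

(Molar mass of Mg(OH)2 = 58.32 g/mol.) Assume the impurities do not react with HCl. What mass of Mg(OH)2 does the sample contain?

n(HCl) added = 0.05171 × 0.6481 = 0.03351 mol
n(NaOH) used in back-titration = 0.01614 × 0.3394 = 5.478 × 10^-3 mol
n(HCl) left over = 5.478 × 10^-3 mol (1:1 ratio)
n(HCl) consumed by analyte = 0.03351 − 5.478 × 10^-3 = 0.02804 mol
From the 1:2 ratio, n(Mg(OH)2) = 1/2 × 0.02804 = 0.01402 mol
mass of Mg(OH)2 = 0.01402 × 58.32 = 0.8175 g

0.8175 g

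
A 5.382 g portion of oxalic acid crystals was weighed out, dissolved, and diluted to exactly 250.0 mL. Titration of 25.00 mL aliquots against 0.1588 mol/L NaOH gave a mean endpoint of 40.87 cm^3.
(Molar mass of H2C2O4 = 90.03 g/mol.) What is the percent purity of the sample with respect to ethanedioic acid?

54.28 %

H2C2O4 + 2 NaOH → Na2C2O4 + 2 H2O
n(NaOH) per titration = 0.04087 × 0.1588 = 6.490 × 10^-3 mol
From the 1:2 ratio, n(H2C2O4) in each aliquot = 1/2 × 6.490 × 10^-3 = 3.245 × 10^-3 mol
n(H2C2O4) in the whole flask = 3.245 × 10^-3 × 250.0/25.00 = 0.03245 mol
mass of H2C2O4 = 0.03245 × 90.03 = 2.922 g
% H2C2O4 = 2.922 / 5.382 × 100 = 54.28 %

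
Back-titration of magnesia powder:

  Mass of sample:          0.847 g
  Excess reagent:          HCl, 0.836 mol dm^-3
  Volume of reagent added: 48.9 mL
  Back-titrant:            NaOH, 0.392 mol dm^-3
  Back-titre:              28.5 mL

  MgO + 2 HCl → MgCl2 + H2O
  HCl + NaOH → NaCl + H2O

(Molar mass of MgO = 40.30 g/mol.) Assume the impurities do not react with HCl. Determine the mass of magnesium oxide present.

0.599 g

n(HCl) added = 0.0489 × 0.836 = 0.0409 mol
n(NaOH) used in back-titration = 0.0285 × 0.392 = 0.0112 mol
n(HCl) left over = 0.0112 mol (1:1 ratio)
n(HCl) consumed by analyte = 0.0409 − 0.0112 = 0.0297 mol
From the 1:2 ratio, n(MgO) = 1/2 × 0.0297 = 0.0149 mol
mass of MgO = 0.0149 × 40.30 = 0.599 g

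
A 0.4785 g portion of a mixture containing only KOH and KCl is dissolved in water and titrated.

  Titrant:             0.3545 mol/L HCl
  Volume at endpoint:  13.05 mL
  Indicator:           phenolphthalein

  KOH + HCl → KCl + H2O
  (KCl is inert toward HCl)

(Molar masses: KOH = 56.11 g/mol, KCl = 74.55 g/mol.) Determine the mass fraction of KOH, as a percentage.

54.25 %

n(HCl) = 0.01305 × 0.3545 = 4.626 × 10^-3 mol
Let x = n(KOH), y = n(KCl).
Titrant: 1x = 4.626 × 10^-3;  mass: 56.11x + 74.55y = 0.4785
Solving, x = 4.626 × 10^-3 mol, y = 2.937 × 10^-3 mol
mass of KOH = 4.626 × 10^-3 × 56.11 = 0.2596 g
% KOH = 0.2596 / 0.4785 × 100 = 54.25 %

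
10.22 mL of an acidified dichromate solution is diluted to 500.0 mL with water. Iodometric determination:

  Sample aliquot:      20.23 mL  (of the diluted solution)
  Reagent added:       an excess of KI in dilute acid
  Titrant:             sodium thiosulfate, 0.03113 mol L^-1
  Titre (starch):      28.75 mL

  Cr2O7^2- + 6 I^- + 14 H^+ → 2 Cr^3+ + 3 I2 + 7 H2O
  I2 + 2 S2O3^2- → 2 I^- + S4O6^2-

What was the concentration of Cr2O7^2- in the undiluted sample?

0.3607 mol/L

n(S2O3^2-) = 0.02875 × 0.03113 = 8.950 × 10^-4 mol
n(I2) = n(S2O3^2-)/2 = 4.475 × 10^-4 mol
From the 1:3 ratio, n(Cr2O7^2-) in the aliquot = 1/3 × 4.475 × 10^-4 = 1.492 × 10^-4 mol
[Cr2O7^2-]_dilute = 1.492 × 10^-4 / 0.02023 = 0.007373 mol/L
[Cr2O7^2-]_original = 0.007373 × 500.0/10.22 = 0.3607 mol/L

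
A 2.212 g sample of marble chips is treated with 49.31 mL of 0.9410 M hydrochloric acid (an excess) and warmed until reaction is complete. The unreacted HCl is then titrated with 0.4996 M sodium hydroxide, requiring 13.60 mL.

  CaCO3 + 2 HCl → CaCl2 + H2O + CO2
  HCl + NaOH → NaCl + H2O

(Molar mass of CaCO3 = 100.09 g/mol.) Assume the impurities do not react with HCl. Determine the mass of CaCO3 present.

n(HCl) added = 0.04931 × 0.9410 = 0.04640 mol
n(NaOH) used in back-titration = 0.01360 × 0.4996 = 6.795 × 10^-3 mol
n(HCl) left over = 6.795 × 10^-3 mol (1:1 ratio)
n(HCl) consumed by analyte = 0.04640 − 6.795 × 10^-3 = 0.03961 mol
From the 1:2 ratio, n(CaCO3) = 1/2 × 0.03961 = 0.01980 mol
mass of CaCO3 = 0.01980 × 100.09 = 1.982 g

1.982 g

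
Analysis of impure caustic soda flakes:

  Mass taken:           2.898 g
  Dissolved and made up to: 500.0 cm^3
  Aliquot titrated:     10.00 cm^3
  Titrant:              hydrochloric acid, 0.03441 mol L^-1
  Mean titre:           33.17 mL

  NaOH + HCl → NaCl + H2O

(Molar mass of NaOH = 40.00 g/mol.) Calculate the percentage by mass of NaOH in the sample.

78.77 %

n(HCl) per titration = 0.03317 × 0.03441 = 1.141 × 10^-3 mol
n(NaOH) in each aliquot = 1.141 × 10^-3 mol (1:1 ratio)
n(NaOH) in the whole flask = 1.141 × 10^-3 × 500.0/10.00 = 0.05707 mol
mass of NaOH = 0.05707 × 40.00 = 2.283 g
% NaOH = 2.283 / 2.898 × 100 = 78.77 %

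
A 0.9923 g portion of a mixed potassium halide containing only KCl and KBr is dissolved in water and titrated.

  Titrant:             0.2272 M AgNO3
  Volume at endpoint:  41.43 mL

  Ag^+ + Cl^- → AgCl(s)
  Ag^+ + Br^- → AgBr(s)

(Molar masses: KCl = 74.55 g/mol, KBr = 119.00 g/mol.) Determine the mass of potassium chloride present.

n(AgNO3) = 0.04143 × 0.2272 = 9.413 × 10^-3 mol
Let x = n(KCl), y = n(KBr).
Titrant: 1x + 1y = 9.413 × 10^-3;  mass: 74.55x + 119.00y = 0.9923
Solving, x = 2.876 × 10^-3 mol, y = 6.537 × 10^-3 mol
mass of KCl = 2.876 × 10^-3 × 74.55 = 0.2144 g

0.2144 g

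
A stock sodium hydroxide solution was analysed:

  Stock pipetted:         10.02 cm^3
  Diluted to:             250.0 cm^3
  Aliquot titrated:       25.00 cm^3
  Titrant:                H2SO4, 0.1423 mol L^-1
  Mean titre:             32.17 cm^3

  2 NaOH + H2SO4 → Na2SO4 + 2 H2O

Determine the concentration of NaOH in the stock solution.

9.137 mol/L

n(H2SO4) = 0.03217 × 0.1423 = 4.578 × 10^-3 mol
From the 2:1 ratio, n(NaOH) in the aliquot = 2/1 × 4.578 × 10^-3 = 9.156 × 10^-3 mol
[NaOH]_dilute = 9.156 × 10^-3 / 0.02500 = 0.3662 mol/L
Dilution factor = 250.0 / 10.02 = 24.95
[NaOH]_stock = 0.3662 × 24.95 = 9.137 mol/L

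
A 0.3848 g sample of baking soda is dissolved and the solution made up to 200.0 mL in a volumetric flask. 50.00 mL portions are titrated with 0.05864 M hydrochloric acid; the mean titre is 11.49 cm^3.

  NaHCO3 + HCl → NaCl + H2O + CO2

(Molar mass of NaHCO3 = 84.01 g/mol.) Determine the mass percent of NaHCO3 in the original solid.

58.84 %

n(HCl) per titration = 0.01149 × 0.05864 = 6.738 × 10^-4 mol
n(NaHCO3) in each aliquot = 6.738 × 10^-4 mol (1:1 ratio)
n(NaHCO3) in the whole flask = 6.738 × 10^-4 × 200.0/50.00 = 2.695 × 10^-3 mol
mass of NaHCO3 = 2.695 × 10^-3 × 84.01 = 0.2264 g
% NaHCO3 = 0.2264 / 0.3848 × 100 = 58.84 %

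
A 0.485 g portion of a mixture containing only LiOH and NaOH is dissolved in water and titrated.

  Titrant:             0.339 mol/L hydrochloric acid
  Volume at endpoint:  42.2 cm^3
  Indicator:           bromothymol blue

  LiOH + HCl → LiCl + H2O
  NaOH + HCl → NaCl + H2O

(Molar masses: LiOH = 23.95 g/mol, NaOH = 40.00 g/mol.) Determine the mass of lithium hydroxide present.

0.130 g

n(HCl) = 0.0422 × 0.339 = 0.0143 mol
Let x = n(LiOH), y = n(NaOH).
Titrant: 1x + 1y = 0.0143;  mass: 23.95x + 40.00y = 0.485
Solving, x = 5.44 × 10^-3 mol, y = 8.87 × 10^-3 mol
mass of LiOH = 5.44 × 10^-3 × 23.95 = 0.130 g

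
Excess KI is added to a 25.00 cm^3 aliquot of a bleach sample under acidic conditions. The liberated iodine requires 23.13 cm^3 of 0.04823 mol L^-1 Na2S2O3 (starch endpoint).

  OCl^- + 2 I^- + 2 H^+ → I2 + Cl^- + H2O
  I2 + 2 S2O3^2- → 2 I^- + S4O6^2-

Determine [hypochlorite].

n(S2O3^2-) = 0.02313 × 0.04823 = 1.116 × 10^-3 mol
n(I2) = n(S2O3^2-)/2 = 5.578 × 10^-4 mol
n(OCl^-) in the aliquot = 5.578 × 10^-4 mol (1:1 ratio)
[OCl^-] = 5.578 × 10^-4 / 0.02500 = 0.02231 mol/L

0.02231 mol/L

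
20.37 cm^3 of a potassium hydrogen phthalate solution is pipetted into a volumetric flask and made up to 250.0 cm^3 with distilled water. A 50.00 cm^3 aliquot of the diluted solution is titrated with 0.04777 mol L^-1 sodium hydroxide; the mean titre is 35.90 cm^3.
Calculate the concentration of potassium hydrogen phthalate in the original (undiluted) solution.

KHC8H4O4 + NaOH → KNaC8H4O4 + H2O
n(NaOH) = 0.03590 × 0.04777 = 1.715 × 10^-3 mol
n(KHC8H4O4) in the aliquot = 1.715 × 10^-3 mol (1:1 ratio)
[KHC8H4O4]_dilute = 1.715 × 10^-3 / 0.05000 = 0.03430 mol/L
Dilution factor = 250.0 / 20.37 = 12.27
[KHC8H4O4]_stock = 0.03430 × 12.27 = 0.4209 mol/L

0.4209 mol/L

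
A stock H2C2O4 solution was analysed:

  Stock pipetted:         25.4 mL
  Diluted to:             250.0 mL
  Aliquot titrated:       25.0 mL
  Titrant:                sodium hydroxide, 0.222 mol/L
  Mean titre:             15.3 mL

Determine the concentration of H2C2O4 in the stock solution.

H2C2O4 + 2 NaOH → Na2C2O4 + 2 H2O
n(NaOH) = 0.0153 × 0.222 = 3.40 × 10^-3 mol
From the 1:2 ratio, n(H2C2O4) in the aliquot = 1/2 × 3.40 × 10^-3 = 1.70 × 10^-3 mol
[H2C2O4]_dilute = 1.70 × 10^-3 / 0.0250 = 0.0679 mol/L
Dilution factor = 250.0 / 25.4 = 9.843
[H2C2O4]_stock = 0.0679 × 9.843 = 0.669 mol/L

0.669 mol/L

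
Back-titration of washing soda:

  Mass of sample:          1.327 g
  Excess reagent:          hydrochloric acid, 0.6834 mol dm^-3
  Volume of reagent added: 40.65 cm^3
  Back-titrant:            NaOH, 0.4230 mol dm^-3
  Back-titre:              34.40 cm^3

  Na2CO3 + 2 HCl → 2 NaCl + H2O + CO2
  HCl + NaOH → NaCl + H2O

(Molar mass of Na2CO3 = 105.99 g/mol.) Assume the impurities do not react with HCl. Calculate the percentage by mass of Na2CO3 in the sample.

52.83 %

n(HCl) added = 0.04065 × 0.6834 = 0.02778 mol
n(NaOH) used in back-titration = 0.03440 × 0.4230 = 0.01455 mol
n(HCl) left over = 0.01455 mol (1:1 ratio)
n(HCl) consumed by analyte = 0.02778 − 0.01455 = 0.01323 mol
From the 1:2 ratio, n(Na2CO3) = 1/2 × 0.01323 = 6.615 × 10^-3 mol
mass of Na2CO3 = 6.615 × 10^-3 × 105.99 = 0.7011 g
% Na2CO3 = 0.7011 / 1.327 × 100 = 52.83 %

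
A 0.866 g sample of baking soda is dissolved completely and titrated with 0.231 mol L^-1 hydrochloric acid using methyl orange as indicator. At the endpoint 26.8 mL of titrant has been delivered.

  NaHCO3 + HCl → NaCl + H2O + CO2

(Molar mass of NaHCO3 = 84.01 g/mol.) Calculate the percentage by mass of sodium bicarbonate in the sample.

n(HCl) = 0.0268 L × 0.231 mol/L = 6.19 × 10^-3 mol
n(NaHCO3) = 6.19 × 10^-3 mol (1:1 ratio)
mass of NaHCO3 = 6.19 × 10^-3 × 84.01 g/mol = 0.520 g
% NaHCO3 = 0.520 / 0.866 × 100 = 60.1 %

60.1 %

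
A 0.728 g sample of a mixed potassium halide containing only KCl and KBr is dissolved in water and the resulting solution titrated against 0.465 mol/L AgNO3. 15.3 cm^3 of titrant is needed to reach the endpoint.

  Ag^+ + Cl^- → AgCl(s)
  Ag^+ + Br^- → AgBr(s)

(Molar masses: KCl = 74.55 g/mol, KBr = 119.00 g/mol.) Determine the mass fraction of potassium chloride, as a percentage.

27.3 %

n(AgNO3) = 0.0153 × 0.465 = 7.11 × 10^-3 mol
Let x = n(KCl), y = n(KBr).
Titrant: 1x + 1y = 7.11 × 10^-3;  mass: 74.55x + 119.00y = 0.728
Solving, x = 2.67 × 10^-3 mol, y = 4.45 × 10^-3 mol
mass of KCl = 2.67 × 10^-3 × 74.55 = 0.199 g
% KCl = 0.199 / 0.728 × 100 = 27.3 %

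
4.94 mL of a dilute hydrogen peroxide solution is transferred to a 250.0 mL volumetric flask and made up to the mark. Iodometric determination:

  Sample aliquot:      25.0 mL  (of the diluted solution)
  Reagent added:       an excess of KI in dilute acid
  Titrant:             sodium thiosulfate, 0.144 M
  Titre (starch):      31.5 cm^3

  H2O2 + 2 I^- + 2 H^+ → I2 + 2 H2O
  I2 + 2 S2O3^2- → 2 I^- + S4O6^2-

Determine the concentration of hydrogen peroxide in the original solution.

4.59 M

n(S2O3^2-) = 0.0315 × 0.144 = 4.54 × 10^-3 mol
n(I2) = n(S2O3^2-)/2 = 2.27 × 10^-3 mol
n(H2O2) in the aliquot = 2.27 × 10^-3 mol (1:1 ratio)
[H2O2]_dilute = 2.27 × 10^-3 / 0.0250 = 0.0907 mol/L
[H2O2]_original = 0.0907 × 250.0/4.94 = 4.59 mol/L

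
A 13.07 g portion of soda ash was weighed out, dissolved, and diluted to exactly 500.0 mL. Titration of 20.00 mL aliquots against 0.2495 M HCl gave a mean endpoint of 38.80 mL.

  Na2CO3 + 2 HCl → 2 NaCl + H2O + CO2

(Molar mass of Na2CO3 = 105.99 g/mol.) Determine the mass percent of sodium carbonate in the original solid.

98.13 %

n(HCl) per titration = 0.03880 × 0.2495 = 9.681 × 10^-3 mol
From the 1:2 ratio, n(Na2CO3) in each aliquot = 1/2 × 9.681 × 10^-3 = 4.840 × 10^-3 mol
n(Na2CO3) in the whole flask = 4.840 × 10^-3 × 500.0/20.00 = 0.1210 mol
mass of Na2CO3 = 0.1210 × 105.99 = 12.83 g
% Na2CO3 = 12.83 / 13.07 × 100 = 98.13 %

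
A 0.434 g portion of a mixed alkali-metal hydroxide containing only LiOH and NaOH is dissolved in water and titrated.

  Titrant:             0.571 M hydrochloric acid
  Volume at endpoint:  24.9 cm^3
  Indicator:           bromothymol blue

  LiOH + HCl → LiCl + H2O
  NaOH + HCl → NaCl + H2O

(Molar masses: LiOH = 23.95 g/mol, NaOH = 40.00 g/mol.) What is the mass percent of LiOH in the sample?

n(HCl) = 0.0249 × 0.571 = 0.0142 mol
Let x = n(LiOH), y = n(NaOH).
Titrant: 1x + 1y = 0.0142;  mass: 23.95x + 40.00y = 0.434
Solving, x = 8.39 × 10^-3 mol, y = 5.82 × 10^-3 mol
mass of LiOH = 8.39 × 10^-3 × 23.95 = 0.201 g
% LiOH = 0.201 / 0.434 × 100 = 46.3 %

46.3 %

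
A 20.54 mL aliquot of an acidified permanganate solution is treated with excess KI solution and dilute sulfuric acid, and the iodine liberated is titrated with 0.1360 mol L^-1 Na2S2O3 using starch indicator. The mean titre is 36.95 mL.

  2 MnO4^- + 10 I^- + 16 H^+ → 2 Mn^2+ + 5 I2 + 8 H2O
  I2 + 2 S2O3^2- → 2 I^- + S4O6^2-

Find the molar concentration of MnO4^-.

n(S2O3^2-) = 0.03695 × 0.1360 = 5.025 × 10^-3 mol
n(I2) = n(S2O3^2-)/2 = 2.513 × 10^-3 mol
From the 2:5 ratio, n(MnO4^-) in the aliquot = 2/5 × 2.513 × 10^-3 = 1.005 × 10^-3 mol
[MnO4^-] = 1.005 × 10^-3 / 0.02054 = 0.04893 mol/L

0.04893 mol/L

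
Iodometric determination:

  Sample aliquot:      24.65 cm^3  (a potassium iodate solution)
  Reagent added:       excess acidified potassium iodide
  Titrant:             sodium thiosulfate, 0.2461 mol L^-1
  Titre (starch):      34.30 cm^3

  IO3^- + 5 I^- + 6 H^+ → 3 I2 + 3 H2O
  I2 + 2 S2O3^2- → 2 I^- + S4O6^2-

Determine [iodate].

0.05707 mol/L

n(S2O3^2-) = 0.03430 × 0.2461 = 8.441 × 10^-3 mol
n(I2) = n(S2O3^2-)/2 = 4.221 × 10^-3 mol
From the 1:3 ratio, n(IO3^-) in the aliquot = 1/3 × 4.221 × 10^-3 = 1.407 × 10^-3 mol
[IO3^-] = 1.407 × 10^-3 / 0.02465 = 0.05707 mol/L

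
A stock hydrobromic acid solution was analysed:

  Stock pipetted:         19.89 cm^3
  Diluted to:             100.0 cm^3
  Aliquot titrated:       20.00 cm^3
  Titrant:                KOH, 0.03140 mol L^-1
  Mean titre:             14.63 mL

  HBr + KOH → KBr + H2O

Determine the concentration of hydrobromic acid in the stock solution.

n(KOH) = 0.01463 × 0.03140 = 4.594 × 10^-4 mol
n(HBr) in the aliquot = 4.594 × 10^-4 mol (1:1 ratio)
[HBr]_dilute = 4.594 × 10^-4 / 0.02000 = 0.02297 mol/L
Dilution factor = 100.0 / 19.89 = 5.028
[HBr]_stock = 0.02297 × 5.028 = 0.1155 mol/L

0.1155 mol/L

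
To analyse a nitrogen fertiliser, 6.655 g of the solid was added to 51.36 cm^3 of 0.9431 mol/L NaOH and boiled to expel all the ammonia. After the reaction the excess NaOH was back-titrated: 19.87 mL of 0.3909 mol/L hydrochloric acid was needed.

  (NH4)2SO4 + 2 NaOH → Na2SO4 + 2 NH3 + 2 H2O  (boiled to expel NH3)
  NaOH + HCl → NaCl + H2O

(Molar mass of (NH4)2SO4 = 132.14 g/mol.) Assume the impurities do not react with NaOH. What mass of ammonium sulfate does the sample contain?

2.687 g

n(NaOH) added = 0.05136 × 0.9431 = 0.04844 mol
n(HCl) used in back-titration = 0.01987 × 0.3909 = 7.767 × 10^-3 mol
n(NaOH) left over = 7.767 × 10^-3 mol (1:1 ratio)
n(NaOH) consumed by analyte = 0.04844 − 7.767 × 10^-3 = 0.04067 mol
From the 1:2 ratio, n((NH4)2SO4) = 1/2 × 0.04067 = 0.02034 mol
mass of (NH4)2SO4 = 0.02034 × 132.14 = 2.687 g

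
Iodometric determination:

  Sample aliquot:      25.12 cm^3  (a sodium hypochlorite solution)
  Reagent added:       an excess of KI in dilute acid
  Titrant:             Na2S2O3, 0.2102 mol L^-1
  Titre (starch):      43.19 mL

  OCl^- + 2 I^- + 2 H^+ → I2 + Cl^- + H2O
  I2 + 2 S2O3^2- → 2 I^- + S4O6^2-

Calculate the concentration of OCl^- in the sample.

0.1807 mol/L

n(S2O3^2-) = 0.04319 × 0.2102 = 9.079 × 10^-3 mol
n(I2) = n(S2O3^2-)/2 = 4.539 × 10^-3 mol
n(OCl^-) in the aliquot = 4.539 × 10^-3 mol (1:1 ratio)
[OCl^-] = 4.539 × 10^-3 / 0.02512 = 0.1807 mol/L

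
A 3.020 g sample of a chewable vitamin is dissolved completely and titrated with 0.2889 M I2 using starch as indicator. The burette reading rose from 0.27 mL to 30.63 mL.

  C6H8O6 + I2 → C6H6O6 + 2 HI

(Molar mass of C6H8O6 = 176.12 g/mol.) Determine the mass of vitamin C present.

1.545 g

n(I2) = 0.03036 L × 0.2889 mol/L = 8.771 × 10^-3 mol
n(C6H8O6) = 8.771 × 10^-3 mol (1:1 ratio)
mass of C6H8O6 = 8.771 × 10^-3 × 176.12 g/mol = 1.545 g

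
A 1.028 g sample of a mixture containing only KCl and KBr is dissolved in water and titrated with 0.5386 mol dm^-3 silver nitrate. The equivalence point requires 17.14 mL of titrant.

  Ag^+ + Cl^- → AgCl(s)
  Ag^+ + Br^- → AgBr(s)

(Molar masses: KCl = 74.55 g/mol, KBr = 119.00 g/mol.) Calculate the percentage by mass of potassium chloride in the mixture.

n(AgNO3) = 0.01714 × 0.5386 = 9.232 × 10^-3 mol
Let x = n(KCl), y = n(KBr).
Titrant: 1x + 1y = 9.232 × 10^-3;  mass: 74.55x + 119.00y = 1.028
Solving, x = 1.587 × 10^-3 mol, y = 7.644 × 10^-3 mol
mass of KCl = 1.587 × 10^-3 × 74.55 = 0.1183 g
% KCl = 0.1183 / 1.028 × 100 = 11.51 %

11.51 %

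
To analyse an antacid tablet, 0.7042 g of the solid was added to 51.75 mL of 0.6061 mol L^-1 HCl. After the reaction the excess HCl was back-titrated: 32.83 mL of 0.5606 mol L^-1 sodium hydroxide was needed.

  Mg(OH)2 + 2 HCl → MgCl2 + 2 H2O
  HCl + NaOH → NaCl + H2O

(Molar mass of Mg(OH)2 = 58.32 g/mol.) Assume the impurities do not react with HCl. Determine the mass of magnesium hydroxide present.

0.3779 g

n(HCl) added = 0.05175 × 0.6061 = 0.03137 mol
n(NaOH) used in back-titration = 0.03283 × 0.5606 = 0.01840 mol
n(HCl) left over = 0.01840 mol (1:1 ratio)
n(HCl) consumed by analyte = 0.03137 − 0.01840 = 0.01296 mol
From the 1:2 ratio, n(Mg(OH)2) = 1/2 × 0.01296 = 6.481 × 10^-3 mol
mass of Mg(OH)2 = 6.481 × 10^-3 × 58.32 = 0.3779 g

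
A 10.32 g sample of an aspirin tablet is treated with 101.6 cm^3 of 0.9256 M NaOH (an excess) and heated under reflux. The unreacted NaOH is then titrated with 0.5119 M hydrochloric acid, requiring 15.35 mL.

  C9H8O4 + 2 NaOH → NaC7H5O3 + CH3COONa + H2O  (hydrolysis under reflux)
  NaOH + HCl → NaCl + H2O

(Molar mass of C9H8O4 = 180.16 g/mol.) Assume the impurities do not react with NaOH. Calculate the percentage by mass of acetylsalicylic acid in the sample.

n(NaOH) added = 0.1016 × 0.9256 = 0.09404 mol
n(HCl) used in back-titration = 0.01535 × 0.5119 = 7.858 × 10^-3 mol
n(NaOH) left over = 7.858 × 10^-3 mol (1:1 ratio)
n(NaOH) consumed by analyte = 0.09404 − 7.858 × 10^-3 = 0.08618 mol
From the 1:2 ratio, n(C9H8O4) = 1/2 × 0.08618 = 0.04309 mol
mass of C9H8O4 = 0.04309 × 180.16 = 7.763 g
% C9H8O4 = 7.763 / 10.32 × 100 = 75.23 %

75.23 %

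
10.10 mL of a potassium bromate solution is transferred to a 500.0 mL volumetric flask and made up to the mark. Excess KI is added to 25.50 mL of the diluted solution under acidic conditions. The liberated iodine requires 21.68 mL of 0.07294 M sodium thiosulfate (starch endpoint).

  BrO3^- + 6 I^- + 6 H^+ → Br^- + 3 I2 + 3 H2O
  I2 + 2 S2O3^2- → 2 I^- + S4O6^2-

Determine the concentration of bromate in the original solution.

0.5117 M

n(S2O3^2-) = 0.02168 × 0.07294 = 1.581 × 10^-3 mol
n(I2) = n(S2O3^2-)/2 = 7.907 × 10^-4 mol
From the 1:3 ratio, n(BrO3^-) in the aliquot = 1/3 × 7.907 × 10^-4 = 2.636 × 10^-4 mol
[BrO3^-]_dilute = 2.636 × 10^-4 / 0.02550 = 0.01034 mol/L
[BrO3^-]_original = 0.01034 × 500.0/10.10 = 0.5117 mol/L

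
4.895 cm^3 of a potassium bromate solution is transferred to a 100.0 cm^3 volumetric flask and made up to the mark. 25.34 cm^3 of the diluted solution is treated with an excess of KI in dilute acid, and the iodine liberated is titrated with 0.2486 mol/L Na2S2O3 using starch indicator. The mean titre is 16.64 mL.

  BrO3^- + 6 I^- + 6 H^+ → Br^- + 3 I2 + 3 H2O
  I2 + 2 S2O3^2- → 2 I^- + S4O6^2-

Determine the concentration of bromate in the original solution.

0.5558 mol/L

n(S2O3^2-) = 0.01664 × 0.2486 = 4.137 × 10^-3 mol
n(I2) = n(S2O3^2-)/2 = 2.068 × 10^-3 mol
From the 1:3 ratio, n(BrO3^-) in the aliquot = 1/3 × 2.068 × 10^-3 = 6.895 × 10^-4 mol
[BrO3^-]_dilute = 6.895 × 10^-4 / 0.02534 = 0.02721 mol/L
[BrO3^-]_original = 0.02721 × 100.0/4.895 = 0.5558 mol/L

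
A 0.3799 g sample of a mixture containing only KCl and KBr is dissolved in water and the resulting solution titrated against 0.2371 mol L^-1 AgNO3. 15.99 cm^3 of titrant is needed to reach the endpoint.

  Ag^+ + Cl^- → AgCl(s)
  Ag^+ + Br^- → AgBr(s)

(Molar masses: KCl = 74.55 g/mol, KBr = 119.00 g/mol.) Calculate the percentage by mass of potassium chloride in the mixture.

31.46 %

n(AgNO3) = 0.01599 × 0.2371 = 3.791 × 10^-3 mol
Let x = n(KCl), y = n(KBr).
Titrant: 1x + 1y = 3.791 × 10^-3;  mass: 74.55x + 119.00y = 0.3799
Solving, x = 1.603 × 10^-3 mol, y = 2.188 × 10^-3 mol
mass of KCl = 1.603 × 10^-3 × 74.55 = 0.1195 g
% KCl = 0.1195 / 0.3799 × 100 = 31.46 %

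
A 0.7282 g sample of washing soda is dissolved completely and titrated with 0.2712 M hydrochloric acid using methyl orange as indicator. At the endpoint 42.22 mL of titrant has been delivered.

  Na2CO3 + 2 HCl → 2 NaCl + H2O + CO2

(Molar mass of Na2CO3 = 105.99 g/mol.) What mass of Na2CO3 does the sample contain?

n(HCl) = 0.04222 L × 0.2712 mol/L = 0.01145 mol
From the 1:2 ratio, n(Na2CO3) = 1/2 × 0.01145 = 5.725 × 10^-3 mol
mass of Na2CO3 = 5.725 × 10^-3 × 105.99 g/mol = 0.6068 g

0.6068 g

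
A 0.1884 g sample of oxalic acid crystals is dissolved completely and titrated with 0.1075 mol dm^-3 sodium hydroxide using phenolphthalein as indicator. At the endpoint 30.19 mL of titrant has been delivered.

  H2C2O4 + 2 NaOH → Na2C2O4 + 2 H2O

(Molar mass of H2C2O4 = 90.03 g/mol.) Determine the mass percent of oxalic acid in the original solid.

77.54 %

n(NaOH) = 0.03019 L × 0.1075 mol/L = 3.245 × 10^-3 mol
From the 1:2 ratio, n(H2C2O4) = 1/2 × 3.245 × 10^-3 = 1.623 × 10^-3 mol
mass of H2C2O4 = 1.623 × 10^-3 × 90.03 g/mol = 0.1461 g
% H2C2O4 = 0.1461 / 0.1884 × 100 = 77.54 %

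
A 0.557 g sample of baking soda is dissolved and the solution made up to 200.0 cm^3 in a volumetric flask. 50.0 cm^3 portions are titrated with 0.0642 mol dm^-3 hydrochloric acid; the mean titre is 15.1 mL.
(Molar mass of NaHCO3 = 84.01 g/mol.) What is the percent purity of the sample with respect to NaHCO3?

58.5 %

NaHCO3 + HCl → NaCl + H2O + CO2
n(HCl) per titration = 0.0151 × 0.0642 = 9.69 × 10^-4 mol
n(NaHCO3) in each aliquot = 9.69 × 10^-4 mol (1:1 ratio)
n(NaHCO3) in the whole flask = 9.69 × 10^-4 × 200.0/50.0 = 3.88 × 10^-3 mol
mass of NaHCO3 = 3.88 × 10^-3 × 84.01 = 0.326 g
% NaHCO3 = 0.326 / 0.557 × 100 = 58.5 %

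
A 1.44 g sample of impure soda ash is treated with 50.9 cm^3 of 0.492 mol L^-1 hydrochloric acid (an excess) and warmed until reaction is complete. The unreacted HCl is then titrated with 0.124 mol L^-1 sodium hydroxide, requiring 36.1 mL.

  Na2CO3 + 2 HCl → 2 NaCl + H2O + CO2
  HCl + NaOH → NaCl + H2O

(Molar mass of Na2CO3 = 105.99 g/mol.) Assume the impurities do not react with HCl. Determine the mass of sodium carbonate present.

n(HCl) added = 0.0509 × 0.492 = 0.0250 mol
n(NaOH) used in back-titration = 0.0361 × 0.124 = 4.48 × 10^-3 mol
n(HCl) left over = 4.48 × 10^-3 mol (1:1 ratio)
n(HCl) consumed by analyte = 0.0250 − 4.48 × 10^-3 = 0.0206 mol
From the 1:2 ratio, n(Na2CO3) = 1/2 × 0.0206 = 0.0103 mol
mass of Na2CO3 = 0.0103 × 105.99 = 1.09 g

1.09 g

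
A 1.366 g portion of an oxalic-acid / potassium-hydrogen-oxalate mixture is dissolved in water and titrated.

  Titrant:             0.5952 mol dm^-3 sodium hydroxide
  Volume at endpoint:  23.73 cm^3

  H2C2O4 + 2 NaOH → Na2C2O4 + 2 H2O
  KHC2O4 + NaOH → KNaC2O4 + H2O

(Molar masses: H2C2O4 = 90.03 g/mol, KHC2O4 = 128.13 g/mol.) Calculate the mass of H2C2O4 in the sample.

n(NaOH) = 0.02373 × 0.5952 = 0.01412 mol
Let x = n(H2C2O4), y = n(KHC2O4).
Titrant: 2x + 1y = 0.01412;  mass: 90.03x + 128.13y = 1.366
Solving, x = 2.669 × 10^-3 mol, y = 8.785 × 10^-3 mol
mass of H2C2O4 = 2.669 × 10^-3 × 90.03 = 0.2403 g

0.2403 g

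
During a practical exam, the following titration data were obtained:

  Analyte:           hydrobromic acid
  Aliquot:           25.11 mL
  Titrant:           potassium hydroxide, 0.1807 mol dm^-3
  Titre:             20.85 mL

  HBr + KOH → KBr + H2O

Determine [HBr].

0.1500 mol/L

n(KOH) = 0.02085 L × 0.1807 mol/L = 3.768 × 10^-3 mol
n(HBr) = 3.768 × 10^-3 mol (1:1 mole ratio)
[HBr] = 3.768 × 10^-3 mol / 0.02511 L = 0.1500 mol/L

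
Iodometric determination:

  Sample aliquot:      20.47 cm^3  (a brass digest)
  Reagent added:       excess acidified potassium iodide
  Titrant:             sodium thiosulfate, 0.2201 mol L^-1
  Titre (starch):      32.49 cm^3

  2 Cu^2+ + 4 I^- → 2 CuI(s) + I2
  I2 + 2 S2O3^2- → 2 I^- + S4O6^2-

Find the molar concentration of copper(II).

n(S2O3^2-) = 0.03249 × 0.2201 = 7.151 × 10^-3 mol
n(I2) = n(S2O3^2-)/2 = 3.576 × 10^-3 mol
From the 2:1 ratio, n(Cu2+) in the aliquot = 2/1 × 3.576 × 10^-3 = 7.151 × 10^-3 mol
[Cu2+] = 7.151 × 10^-3 / 0.02047 = 0.3493 mol/L

0.3493 mol/L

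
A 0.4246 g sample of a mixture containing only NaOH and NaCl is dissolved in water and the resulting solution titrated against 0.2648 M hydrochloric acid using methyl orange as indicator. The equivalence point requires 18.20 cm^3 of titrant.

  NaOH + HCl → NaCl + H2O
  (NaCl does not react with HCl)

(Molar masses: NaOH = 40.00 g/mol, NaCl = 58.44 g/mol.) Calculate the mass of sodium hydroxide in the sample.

n(HCl) = 0.01820 × 0.2648 = 4.819 × 10^-3 mol
Let x = n(NaOH), y = n(NaCl).
Titrant: 1x = 4.819 × 10^-3;  mass: 40.00x + 58.44y = 0.4246
Solving, x = 4.819 × 10^-3 mol, y = 3.967 × 10^-3 mol
mass of NaOH = 4.819 × 10^-3 × 40.00 = 0.1928 g

0.1928 g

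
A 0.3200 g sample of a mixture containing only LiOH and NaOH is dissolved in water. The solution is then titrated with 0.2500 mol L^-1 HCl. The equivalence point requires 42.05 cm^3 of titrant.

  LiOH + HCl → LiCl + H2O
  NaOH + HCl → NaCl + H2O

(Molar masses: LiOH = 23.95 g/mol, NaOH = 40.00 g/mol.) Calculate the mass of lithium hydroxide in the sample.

0.1500 g

n(HCl) = 0.04205 × 0.2500 = 0.01051 mol
Let x = n(LiOH), y = n(NaOH).
Titrant: 1x + 1y = 0.01051;  mass: 23.95x + 40.00y = 0.3200
Solving, x = 6.262 × 10^-3 mol, y = 4.251 × 10^-3 mol
mass of LiOH = 6.262 × 10^-3 × 23.95 = 0.1500 g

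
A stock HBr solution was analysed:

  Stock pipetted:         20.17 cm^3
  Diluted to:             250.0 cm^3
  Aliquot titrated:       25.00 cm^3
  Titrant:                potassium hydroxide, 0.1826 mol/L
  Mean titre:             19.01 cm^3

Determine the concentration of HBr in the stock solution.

HBr + KOH → KBr + H2O
n(KOH) = 0.01901 × 0.1826 = 3.471 × 10^-3 mol
n(HBr) in the aliquot = 3.471 × 10^-3 mol (1:1 ratio)
[HBr]_dilute = 3.471 × 10^-3 / 0.02500 = 0.1388 mol/L
Dilution factor = 250.0 / 20.17 = 12.39
[HBr]_stock = 0.1388 × 12.39 = 1.721 mol/L

1.721 mol/L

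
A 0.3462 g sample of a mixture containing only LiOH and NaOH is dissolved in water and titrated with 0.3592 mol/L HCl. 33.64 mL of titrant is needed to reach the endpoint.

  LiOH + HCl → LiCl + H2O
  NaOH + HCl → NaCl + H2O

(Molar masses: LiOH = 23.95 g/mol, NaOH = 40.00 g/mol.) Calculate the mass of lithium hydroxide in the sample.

n(HCl) = 0.03364 × 0.3592 = 0.01208 mol
Let x = n(LiOH), y = n(NaOH).
Titrant: 1x + 1y = 0.01208;  mass: 23.95x + 40.00y = 0.3462
Solving, x = 8.545 × 10^-3 mol, y = 3.539 × 10^-3 mol
mass of LiOH = 8.545 × 10^-3 × 23.95 = 0.2046 g

0.2046 g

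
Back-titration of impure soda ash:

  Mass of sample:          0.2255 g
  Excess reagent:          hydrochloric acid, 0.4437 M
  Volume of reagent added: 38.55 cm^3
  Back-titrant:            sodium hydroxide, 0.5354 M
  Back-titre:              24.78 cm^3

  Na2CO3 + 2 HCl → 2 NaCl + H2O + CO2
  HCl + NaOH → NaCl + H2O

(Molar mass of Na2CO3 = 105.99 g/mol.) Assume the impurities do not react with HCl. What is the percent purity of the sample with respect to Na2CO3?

90.18 %

n(HCl) added = 0.03855 × 0.4437 = 0.01710 mol
n(NaOH) used in back-titration = 0.02478 × 0.5354 = 0.01327 mol
n(HCl) left over = 0.01327 mol (1:1 ratio)
n(HCl) consumed by analyte = 0.01710 − 0.01327 = 3.837 × 10^-3 mol
From the 1:2 ratio, n(Na2CO3) = 1/2 × 3.837 × 10^-3 = 1.919 × 10^-3 mol
mass of Na2CO3 = 1.919 × 10^-3 × 105.99 = 0.2034 g
% Na2CO3 = 0.2034 / 0.2255 × 100 = 90.18 %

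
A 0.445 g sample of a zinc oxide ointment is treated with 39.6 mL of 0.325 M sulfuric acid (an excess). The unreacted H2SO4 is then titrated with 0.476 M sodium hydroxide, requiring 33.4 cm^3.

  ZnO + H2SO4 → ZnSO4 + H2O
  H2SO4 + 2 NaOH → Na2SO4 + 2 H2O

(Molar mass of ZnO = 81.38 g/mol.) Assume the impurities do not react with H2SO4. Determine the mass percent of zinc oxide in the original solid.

n(H2SO4) added = 0.0396 × 0.325 = 0.0129 mol
n(NaOH) used in back-titration = 0.0334 × 0.476 = 0.0159 mol
From the 1:2 ratio, n(H2SO4) left over = 1/2 × 0.0159 = 7.95 × 10^-3 mol
n(H2SO4) consumed by analyte = 0.0129 − 7.95 × 10^-3 = 4.92 × 10^-3 mol
n(ZnO) = 4.92 × 10^-3 mol (1:1 ratio)
mass of ZnO = 4.92 × 10^-3 × 81.38 = 0.400 g
% ZnO = 0.400 / 0.445 × 100 = 90.0 %

90.0 %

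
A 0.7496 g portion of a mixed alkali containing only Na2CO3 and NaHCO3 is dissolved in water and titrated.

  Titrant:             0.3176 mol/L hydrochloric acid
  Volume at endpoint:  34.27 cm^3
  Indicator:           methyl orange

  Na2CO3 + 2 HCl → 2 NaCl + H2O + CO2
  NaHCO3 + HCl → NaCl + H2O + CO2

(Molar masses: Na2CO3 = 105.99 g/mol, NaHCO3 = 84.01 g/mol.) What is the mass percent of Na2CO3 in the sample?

37.56 %

n(HCl) = 0.03427 × 0.3176 = 0.01088 mol
Let x = n(Na2CO3), y = n(NaHCO3).
Titrant: 2x + 1y = 0.01088;  mass: 105.99x + 84.01y = 0.7496
Solving, x = 2.656 × 10^-3 mol, y = 5.571 × 10^-3 mol
mass of Na2CO3 = 2.656 × 10^-3 × 105.99 = 0.2816 g
% Na2CO3 = 0.2816 / 0.7496 × 100 = 37.56 %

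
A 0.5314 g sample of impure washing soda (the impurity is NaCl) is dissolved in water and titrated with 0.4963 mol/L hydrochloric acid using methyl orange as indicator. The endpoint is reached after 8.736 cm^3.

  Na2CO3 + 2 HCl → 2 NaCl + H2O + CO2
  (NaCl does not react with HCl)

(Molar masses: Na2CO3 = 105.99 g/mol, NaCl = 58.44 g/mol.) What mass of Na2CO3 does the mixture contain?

n(HCl) = 0.008736 × 0.4963 = 4.336 × 10^-3 mol
Let x = n(Na2CO3), y = n(NaCl).
Titrant: 2x = 4.336 × 10^-3;  mass: 105.99x + 58.44y = 0.5314
Solving, x = 2.168 × 10^-3 mol, y = 5.161 × 10^-3 mol
mass of Na2CO3 = 2.168 × 10^-3 × 105.99 = 0.2298 g

0.2298 g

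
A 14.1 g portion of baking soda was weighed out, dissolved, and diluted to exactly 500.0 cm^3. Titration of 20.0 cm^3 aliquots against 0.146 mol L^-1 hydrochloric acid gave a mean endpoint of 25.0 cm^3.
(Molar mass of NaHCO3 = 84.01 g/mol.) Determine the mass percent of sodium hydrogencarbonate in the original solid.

54.4 %

NaHCO3 + HCl → NaCl + H2O + CO2
n(HCl) per titration = 0.0250 × 0.146 = 3.65 × 10^-3 mol
n(NaHCO3) in each aliquot = 3.65 × 10^-3 mol (1:1 ratio)
n(NaHCO3) in the whole flask = 3.65 × 10^-3 × 500.0/20.0 = 0.0912 mol
mass of NaHCO3 = 0.0912 × 84.01 = 7.67 g
% NaHCO3 = 7.67 / 14.1 × 100 = 54.4 %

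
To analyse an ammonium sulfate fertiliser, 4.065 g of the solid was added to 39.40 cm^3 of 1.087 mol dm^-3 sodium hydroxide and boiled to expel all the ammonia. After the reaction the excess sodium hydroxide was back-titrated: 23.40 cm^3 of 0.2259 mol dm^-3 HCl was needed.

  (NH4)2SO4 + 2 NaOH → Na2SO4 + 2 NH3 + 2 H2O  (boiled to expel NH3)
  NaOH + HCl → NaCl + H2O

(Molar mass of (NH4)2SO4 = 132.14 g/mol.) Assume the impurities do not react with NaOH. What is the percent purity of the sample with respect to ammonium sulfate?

61.02 %

n(NaOH) added = 0.03940 × 1.087 = 0.04283 mol
n(HCl) used in back-titration = 0.02340 × 0.2259 = 5.286 × 10^-3 mol
n(NaOH) left over = 5.286 × 10^-3 mol (1:1 ratio)
n(NaOH) consumed by analyte = 0.04283 − 5.286 × 10^-3 = 0.03754 mol
From the 1:2 ratio, n((NH4)2SO4) = 1/2 × 0.03754 = 0.01877 mol
mass of (NH4)2SO4 = 0.01877 × 132.14 = 2.480 g
% (NH4)2SO4 = 2.480 / 4.065 × 100 = 61.02 %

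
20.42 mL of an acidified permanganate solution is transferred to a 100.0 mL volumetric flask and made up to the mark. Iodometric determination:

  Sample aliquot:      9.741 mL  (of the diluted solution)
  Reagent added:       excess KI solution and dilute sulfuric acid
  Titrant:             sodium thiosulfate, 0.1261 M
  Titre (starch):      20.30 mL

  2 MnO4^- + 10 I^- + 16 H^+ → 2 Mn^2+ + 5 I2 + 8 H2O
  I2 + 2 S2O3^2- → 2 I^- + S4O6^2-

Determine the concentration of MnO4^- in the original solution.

0.2574 M

n(S2O3^2-) = 0.02030 × 0.1261 = 2.560 × 10^-3 mol
n(I2) = n(S2O3^2-)/2 = 1.280 × 10^-3 mol
From the 2:5 ratio, n(MnO4^-) in the aliquot = 2/5 × 1.280 × 10^-3 = 5.120 × 10^-4 mol
[MnO4^-]_dilute = 5.120 × 10^-4 / 0.009741 = 0.05256 mol/L
[MnO4^-]_original = 0.05256 × 100.0/20.42 = 0.2574 mol/L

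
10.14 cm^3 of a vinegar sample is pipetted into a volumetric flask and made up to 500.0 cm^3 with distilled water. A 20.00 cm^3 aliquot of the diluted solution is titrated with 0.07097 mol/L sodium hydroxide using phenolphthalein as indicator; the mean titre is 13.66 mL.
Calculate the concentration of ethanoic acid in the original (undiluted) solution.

CH3COOH + NaOH → CH3COONa + H2O
n(NaOH) = 0.01366 × 0.07097 = 9.695 × 10^-4 mol
n(CH3COOH) in the aliquot = 9.695 × 10^-4 mol (1:1 ratio)
[CH3COOH]_dilute = 9.695 × 10^-4 / 0.02000 = 0.04847 mol/L
Dilution factor = 500.0 / 10.14 = 49.31
[CH3COOH]_stock = 0.04847 × 49.31 = 2.390 mol/L

2.390 mol/L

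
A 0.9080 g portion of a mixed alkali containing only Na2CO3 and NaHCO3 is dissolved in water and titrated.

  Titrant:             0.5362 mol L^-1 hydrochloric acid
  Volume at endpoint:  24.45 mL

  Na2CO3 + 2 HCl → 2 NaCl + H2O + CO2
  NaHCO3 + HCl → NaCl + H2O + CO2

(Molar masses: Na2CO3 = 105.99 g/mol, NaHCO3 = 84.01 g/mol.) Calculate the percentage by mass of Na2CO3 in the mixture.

36.39 %

n(HCl) = 0.02445 × 0.5362 = 0.01311 mol
Let x = n(Na2CO3), y = n(NaHCO3).
Titrant: 2x + 1y = 0.01311;  mass: 105.99x + 84.01y = 0.9080
Solving, x = 3.118 × 10^-3 mol, y = 6.875 × 10^-3 mol
mass of Na2CO3 = 3.118 × 10^-3 × 105.99 = 0.3304 g
% Na2CO3 = 0.3304 / 0.9080 × 100 = 36.39 %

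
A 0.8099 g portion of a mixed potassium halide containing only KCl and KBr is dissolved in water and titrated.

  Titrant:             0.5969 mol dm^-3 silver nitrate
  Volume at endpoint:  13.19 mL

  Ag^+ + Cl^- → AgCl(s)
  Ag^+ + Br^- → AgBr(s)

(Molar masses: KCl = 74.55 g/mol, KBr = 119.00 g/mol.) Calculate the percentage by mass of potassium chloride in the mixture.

26.30 %

n(AgNO3) = 0.01319 × 0.5969 = 7.873 × 10^-3 mol
Let x = n(KCl), y = n(KBr).
Titrant: 1x + 1y = 7.873 × 10^-3;  mass: 74.55x + 119.00y = 0.8099
Solving, x = 2.857 × 10^-3 mol, y = 5.016 × 10^-3 mol
mass of KCl = 2.857 × 10^-3 × 74.55 = 0.2130 g
% KCl = 0.2130 / 0.8099 × 100 = 26.30 %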